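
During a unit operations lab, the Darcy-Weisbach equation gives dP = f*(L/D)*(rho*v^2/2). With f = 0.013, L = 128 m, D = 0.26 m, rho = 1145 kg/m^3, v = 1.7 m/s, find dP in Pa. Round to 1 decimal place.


dP = f * (L/D) * (rho*v^2/2)
dP = 0.013 * (128/0.26) * (1145*1.7^2/2)
L/D = 492.30769231
rho*v^2/2 = 1145*2.89/2 = 1654.525
dP = 0.013 * 492.30769231 * 1654.525
dP = 10589.0 Pa


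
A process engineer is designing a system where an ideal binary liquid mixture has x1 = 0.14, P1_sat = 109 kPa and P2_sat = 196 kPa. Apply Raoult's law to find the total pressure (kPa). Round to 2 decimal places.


P = x1*P1_sat + x2*P2_sat
x2 = 1 - x1 = 1 - 0.14 = 0.86
P = 0.14*109 + 0.86*196
P = 15.26 + 168.56
P = 183.82 kPa


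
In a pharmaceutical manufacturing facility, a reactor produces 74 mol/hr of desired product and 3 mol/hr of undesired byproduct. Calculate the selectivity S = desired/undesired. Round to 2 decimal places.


S = desired product rate / undesired product rate
S = 74 / 3
S = 24.67


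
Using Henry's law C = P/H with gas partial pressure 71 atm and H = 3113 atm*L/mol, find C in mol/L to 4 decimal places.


C = P / H
C = 71 / 3113
C = 0.0228 mol/L


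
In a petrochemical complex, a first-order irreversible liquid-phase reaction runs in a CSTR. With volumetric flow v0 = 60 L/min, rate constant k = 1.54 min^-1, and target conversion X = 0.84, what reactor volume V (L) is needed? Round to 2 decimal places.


V = v0 * X / (k * (1 - X))
V = 60 * 0.84 / (1.54 * (1 - 0.84))
V = 50.4 / (1.54 * 0.16)
V = 50.4 / 0.2464
V = 204.55 L


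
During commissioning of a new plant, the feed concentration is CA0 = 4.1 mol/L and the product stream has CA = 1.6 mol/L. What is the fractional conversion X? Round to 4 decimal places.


X = (CA0 - CA) / CA0
X = (4.1 - 1.6) / 4.1
X = 2.5 / 4.1
X = 0.6098


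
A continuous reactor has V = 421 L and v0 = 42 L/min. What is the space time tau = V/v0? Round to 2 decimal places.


tau = V / v0
tau = 421 / 42
tau = 10.02 min


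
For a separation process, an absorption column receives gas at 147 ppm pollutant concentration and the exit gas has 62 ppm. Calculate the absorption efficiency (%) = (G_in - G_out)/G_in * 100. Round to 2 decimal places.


Efficiency = (G_in - G_out) / G_in * 100%
Efficiency = (147 - 62) / 147 * 100
Efficiency = 85 / 147 * 100
Efficiency = 57.82%


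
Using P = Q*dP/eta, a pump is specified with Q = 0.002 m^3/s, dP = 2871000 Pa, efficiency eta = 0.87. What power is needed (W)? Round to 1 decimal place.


P = Q * dP / eta
P = 0.002 * 2871000 / 0.87
P = 5742.0 / 0.87
P = 6600.0 W


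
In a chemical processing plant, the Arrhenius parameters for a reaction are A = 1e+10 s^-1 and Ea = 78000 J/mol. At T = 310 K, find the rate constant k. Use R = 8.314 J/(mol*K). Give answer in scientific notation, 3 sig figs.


k = A * exp(-Ea/(R*T))
k = 1e+10 * exp(-78000 / (8.314 * 310))
k = 1e+10 * exp(-30.26376)
k = 7.19e-04


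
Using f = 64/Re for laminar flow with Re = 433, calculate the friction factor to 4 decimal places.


f = 64 / Re
f = 64 / 433
f = 0.1478


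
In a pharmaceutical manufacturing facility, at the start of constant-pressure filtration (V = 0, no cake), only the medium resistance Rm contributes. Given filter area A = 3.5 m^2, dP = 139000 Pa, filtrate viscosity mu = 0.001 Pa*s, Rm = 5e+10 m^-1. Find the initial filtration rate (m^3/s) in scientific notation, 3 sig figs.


rate = A * dP / (mu * Rm)
rate = 3.5 * 139000 / (0.001 * 5e+10)
rate = 486500.0 / 5.000e+07
rate = 9.73e-03 m^3/s


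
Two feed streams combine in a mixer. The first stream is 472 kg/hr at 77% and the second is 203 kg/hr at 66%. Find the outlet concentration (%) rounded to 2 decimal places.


Mass balance on solute: F1*x1 + F2*x2 = F3*x3
F3 = F1 + F2 = 472 + 203 = 675 kg/hr
x3 = (F1*x1 + F2*x2)/F3
x3 = (472*0.77 + 203*0.66) / 675
x3 = 73.69%


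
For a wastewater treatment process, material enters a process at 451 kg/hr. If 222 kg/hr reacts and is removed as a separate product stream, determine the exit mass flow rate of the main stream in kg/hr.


Steady-state mass balance on the main outlet: F_out = F_in - F_removed
F_out = 451 - 222
F_out = 229 kg/hr


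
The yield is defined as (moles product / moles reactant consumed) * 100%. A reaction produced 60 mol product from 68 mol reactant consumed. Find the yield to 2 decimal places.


Yield = (moles product / moles consumed) * 100%
Yield = (60 / 68) * 100
Yield = 0.8824 * 100
Yield = 88.24%


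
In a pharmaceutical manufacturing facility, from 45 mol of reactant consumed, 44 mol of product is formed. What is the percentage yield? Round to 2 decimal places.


Yield = (moles product / moles consumed) * 100%
Yield = (44 / 45) * 100
Yield = 0.9778 * 100
Yield = 97.78%


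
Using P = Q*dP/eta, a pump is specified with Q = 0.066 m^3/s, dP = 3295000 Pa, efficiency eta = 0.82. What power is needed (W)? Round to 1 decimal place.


P = Q * dP / eta
P = 0.066 * 3295000 / 0.82
P = 217470.0 / 0.82
P = 265207.3 W


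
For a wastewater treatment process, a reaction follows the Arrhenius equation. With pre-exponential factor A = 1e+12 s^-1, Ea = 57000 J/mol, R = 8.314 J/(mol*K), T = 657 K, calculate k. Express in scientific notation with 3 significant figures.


k = A * exp(-Ea/(R*T))
k = 1e+12 * exp(-57000 / (8.314 * 657))
k = 1e+12 * exp(-10.435168)
k = 2.94e+07


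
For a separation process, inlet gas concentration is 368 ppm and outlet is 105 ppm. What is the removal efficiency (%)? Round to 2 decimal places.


Efficiency = (G_in - G_out) / G_in * 100%
Efficiency = (368 - 105) / 368 * 100
Efficiency = 263 / 368 * 100
Efficiency = 71.47%


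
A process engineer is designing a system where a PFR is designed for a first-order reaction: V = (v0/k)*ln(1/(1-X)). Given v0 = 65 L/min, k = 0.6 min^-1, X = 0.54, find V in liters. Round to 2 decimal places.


V = (v0/k) * ln(1/(1-X))
V = (65/0.6) * ln(1/(1-0.54))
V = 108.333333 * ln(2.173913)
V = 108.333333 * 0.776529
V = 84.12 L


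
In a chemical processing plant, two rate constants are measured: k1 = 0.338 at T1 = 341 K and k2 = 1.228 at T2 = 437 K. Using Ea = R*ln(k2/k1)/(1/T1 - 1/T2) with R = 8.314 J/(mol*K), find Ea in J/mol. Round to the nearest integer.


Ea = R * ln(k2/k1) / (1/T1 - 1/T2)
ln(k2/k1) = ln(1.228/0.338) = 1.2900962
1/T1 - 1/T2 = 1/341 - 1/437 = 0.0006442218
Ea = 8.314 * 1.2900962 / 0.0006442218
Ea = 16649 J/mol


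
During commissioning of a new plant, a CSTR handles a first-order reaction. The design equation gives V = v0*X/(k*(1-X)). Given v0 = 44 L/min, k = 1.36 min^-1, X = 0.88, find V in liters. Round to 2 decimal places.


V = v0 * X / (k * (1 - X))
V = 44 * 0.88 / (1.36 * (1 - 0.88))
V = 38.72 / (1.36 * 0.12)
V = 38.72 / 0.1632
V = 237.25 L


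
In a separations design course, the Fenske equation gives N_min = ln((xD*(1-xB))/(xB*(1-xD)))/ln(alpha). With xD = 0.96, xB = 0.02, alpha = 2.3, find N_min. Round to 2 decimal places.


N_min = ln((xD*(1-xB))/(xB*(1-xD))) / ln(alpha)
Numerator inside ln: 0.9408 / 0.0008 = 1176.0
ln(1176.0) = 7.069874
ln(alpha) = ln(2.3) = 0.832909
N_min = 7.069874 / 0.832909 = 8.49


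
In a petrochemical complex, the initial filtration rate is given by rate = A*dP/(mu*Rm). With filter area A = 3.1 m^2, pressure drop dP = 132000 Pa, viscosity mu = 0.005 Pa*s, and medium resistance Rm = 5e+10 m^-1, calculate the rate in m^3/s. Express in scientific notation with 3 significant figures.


rate = A * dP / (mu * Rm)
rate = 3.1 * 132000 / (0.005 * 5e+10)
rate = 409200.0 / 2.500e+08
rate = 1.64e-03 m^3/s


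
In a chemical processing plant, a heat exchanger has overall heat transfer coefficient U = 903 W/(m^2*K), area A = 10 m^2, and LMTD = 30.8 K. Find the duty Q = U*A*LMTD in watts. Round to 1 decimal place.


Q = U * A * LMTD
Q = 903 * 10 * 30.8
Q = 278124.0 W


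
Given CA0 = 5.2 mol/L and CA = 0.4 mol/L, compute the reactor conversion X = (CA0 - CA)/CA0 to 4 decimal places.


X = (CA0 - CA) / CA0
X = (5.2 - 0.4) / 5.2
X = 4.8 / 5.2
X = 0.9231


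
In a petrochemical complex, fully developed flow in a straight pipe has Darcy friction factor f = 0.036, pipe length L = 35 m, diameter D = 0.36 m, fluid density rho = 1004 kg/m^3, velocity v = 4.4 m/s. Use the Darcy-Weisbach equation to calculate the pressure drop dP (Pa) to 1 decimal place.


dP = f * (L/D) * (rho*v^2/2)
dP = 0.036 * (35/0.36) * (1004*4.4^2/2)
L/D = 97.22222222
rho*v^2/2 = 1004*19.36/2 = 9718.72
dP = 0.036 * 97.22222222 * 9718.72
dP = 34015.5 Pa


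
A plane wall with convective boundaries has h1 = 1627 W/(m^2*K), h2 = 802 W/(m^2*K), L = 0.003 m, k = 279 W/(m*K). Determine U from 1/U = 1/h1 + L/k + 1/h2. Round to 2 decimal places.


1/U = 1/h1 + L/k + 1/h2
1/U = 1/1627 + 0.003/279 + 1/802
1/U = 0.0006146281 + 1.07527e-05 + 0.0012468828
1/U = 0.0018722636
U = 534.11 W/(m^2*K)


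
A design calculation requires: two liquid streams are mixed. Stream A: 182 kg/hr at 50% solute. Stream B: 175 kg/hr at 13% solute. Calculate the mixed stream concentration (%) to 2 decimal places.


Mass balance on solute: F1*x1 + F2*x2 = F3*x3
F3 = F1 + F2 = 182 + 175 = 357 kg/hr
x3 = (F1*x1 + F2*x2)/F3
x3 = (182*0.5 + 175*0.13) / 357
x3 = 31.86%


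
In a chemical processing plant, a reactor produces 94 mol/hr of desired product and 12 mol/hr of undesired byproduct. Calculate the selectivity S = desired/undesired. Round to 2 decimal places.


S = desired product rate / undesired product rate
S = 94 / 12
S = 7.83


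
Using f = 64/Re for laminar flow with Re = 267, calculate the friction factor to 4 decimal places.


f = 64 / Re
f = 64 / 267
f = 0.2397


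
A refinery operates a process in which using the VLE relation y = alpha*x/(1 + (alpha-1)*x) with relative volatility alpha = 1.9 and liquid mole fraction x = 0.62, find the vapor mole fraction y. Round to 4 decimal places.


y = alpha*x / (1 + (alpha-1)*x)
y = 1.9*0.62 / (1 + (1.9-1)*0.62)
y = 1.178 / (1 + 0.558)
y = 1.178 / 1.558
y = 0.7561


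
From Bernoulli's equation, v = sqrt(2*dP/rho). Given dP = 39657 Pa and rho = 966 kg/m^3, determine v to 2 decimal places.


v = sqrt(2*dP/rho)
v = sqrt(2*39657/966)
v = sqrt(82.10559)
v = 9.06 m/s


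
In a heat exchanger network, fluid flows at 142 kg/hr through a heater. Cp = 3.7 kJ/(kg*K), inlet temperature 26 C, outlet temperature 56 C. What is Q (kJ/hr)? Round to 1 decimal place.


Q = m_dot * Cp * (T2 - T1)
Q = 142 * 3.7 * (56 - 26)
Q = 142 * 3.7 * 30
Q = 15762.0 kJ/hr


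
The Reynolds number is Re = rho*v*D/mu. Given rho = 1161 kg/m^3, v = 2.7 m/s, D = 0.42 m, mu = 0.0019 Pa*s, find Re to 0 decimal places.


Re = rho * v * D / mu
Re = 1161 * 2.7 * 0.42 / 0.0019
Re = 1316.574 / 0.0019
Re = 692934


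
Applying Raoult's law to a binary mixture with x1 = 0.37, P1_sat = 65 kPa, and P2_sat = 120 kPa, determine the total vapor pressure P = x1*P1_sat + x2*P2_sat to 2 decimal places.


P = x1*P1_sat + x2*P2_sat
x2 = 1 - x1 = 1 - 0.37 = 0.63
P = 0.37*65 + 0.63*120
P = 24.05 + 75.6
P = 99.65 kPa


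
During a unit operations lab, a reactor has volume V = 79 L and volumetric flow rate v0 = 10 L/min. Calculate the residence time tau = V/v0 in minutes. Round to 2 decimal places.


tau = V / v0
tau = 79 / 10
tau = 7.90 min


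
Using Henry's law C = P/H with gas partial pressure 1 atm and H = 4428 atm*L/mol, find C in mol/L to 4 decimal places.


C = P / H
C = 1 / 4428
C = 0.0002 mol/L


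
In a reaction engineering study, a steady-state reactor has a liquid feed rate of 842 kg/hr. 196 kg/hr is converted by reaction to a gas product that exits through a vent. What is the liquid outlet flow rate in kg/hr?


Steady-state mass balance on the main outlet: F_out = F_in - F_removed
F_out = 842 - 196
F_out = 646 kg/hr


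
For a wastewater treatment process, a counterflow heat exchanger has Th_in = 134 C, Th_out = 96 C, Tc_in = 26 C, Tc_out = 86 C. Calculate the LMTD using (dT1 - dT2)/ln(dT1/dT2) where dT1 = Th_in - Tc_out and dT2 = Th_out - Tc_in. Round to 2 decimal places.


dT1 = Th_in - Tc_out = 134 - 86 = 48
dT2 = Th_out - Tc_in = 96 - 26 = 70
LMTD = (dT1 - dT2) / ln(dT1/dT2)
LMTD = (48 - 70) / ln(48/70)
LMTD = 58.31 K


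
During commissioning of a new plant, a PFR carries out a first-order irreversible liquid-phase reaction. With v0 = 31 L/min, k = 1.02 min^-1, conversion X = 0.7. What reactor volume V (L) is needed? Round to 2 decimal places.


V = (v0/k) * ln(1/(1-X))
V = (31/1.02) * ln(1/(1-0.7))
V = 30.392157 * ln(3.333333)
V = 30.392157 * 1.203973
V = 36.59 L


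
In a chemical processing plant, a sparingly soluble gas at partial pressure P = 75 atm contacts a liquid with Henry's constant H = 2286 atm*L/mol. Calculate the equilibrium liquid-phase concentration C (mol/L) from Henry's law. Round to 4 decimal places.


C = P / H
C = 75 / 2286
C = 0.0328 mol/L


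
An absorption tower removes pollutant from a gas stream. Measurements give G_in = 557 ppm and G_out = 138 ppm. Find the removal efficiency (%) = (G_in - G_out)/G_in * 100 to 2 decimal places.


Efficiency = (G_in - G_out) / G_in * 100%
Efficiency = (557 - 138) / 557 * 100
Efficiency = 419 / 557 * 100
Efficiency = 75.22%


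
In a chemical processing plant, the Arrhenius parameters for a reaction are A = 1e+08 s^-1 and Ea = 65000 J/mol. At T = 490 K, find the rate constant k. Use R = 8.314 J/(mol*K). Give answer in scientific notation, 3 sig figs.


k = A * exp(-Ea/(R*T))
k = 1e+08 * exp(-65000 / (8.314 * 490))
k = 1e+08 * exp(-15.955384)
k = 1.18e+01


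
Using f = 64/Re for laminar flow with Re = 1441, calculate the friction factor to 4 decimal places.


f = 64 / Re
f = 64 / 1441
f = 0.0444


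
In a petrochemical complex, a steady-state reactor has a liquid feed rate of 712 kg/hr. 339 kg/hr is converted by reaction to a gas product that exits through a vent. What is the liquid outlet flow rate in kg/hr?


Steady-state mass balance on the main outlet: F_out = F_in - F_removed
F_out = 712 - 339
F_out = 373 kg/hr


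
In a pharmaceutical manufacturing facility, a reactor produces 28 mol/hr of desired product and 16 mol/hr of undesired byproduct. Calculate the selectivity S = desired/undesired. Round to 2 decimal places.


S = desired product rate / undesired product rate
S = 28 / 16
S = 1.75


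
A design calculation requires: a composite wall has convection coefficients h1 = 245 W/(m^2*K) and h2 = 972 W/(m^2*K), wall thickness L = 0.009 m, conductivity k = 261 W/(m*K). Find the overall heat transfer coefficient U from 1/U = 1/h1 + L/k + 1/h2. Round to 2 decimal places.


1/U = 1/h1 + L/k + 1/h2
1/U = 1/245 + 0.009/261 + 1/972
1/U = 0.0040816327 + 3.44828e-05 + 0.0010288066
1/U = 0.0051449221
U = 194.37 W/(m^2*K)


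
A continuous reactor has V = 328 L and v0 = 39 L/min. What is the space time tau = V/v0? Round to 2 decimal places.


tau = V / v0
tau = 328 / 39
tau = 8.41 min


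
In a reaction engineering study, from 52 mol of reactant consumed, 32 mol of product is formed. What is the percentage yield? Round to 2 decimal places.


Yield = (moles product / moles consumed) * 100%
Yield = (32 / 52) * 100
Yield = 0.6154 * 100
Yield = 61.54%


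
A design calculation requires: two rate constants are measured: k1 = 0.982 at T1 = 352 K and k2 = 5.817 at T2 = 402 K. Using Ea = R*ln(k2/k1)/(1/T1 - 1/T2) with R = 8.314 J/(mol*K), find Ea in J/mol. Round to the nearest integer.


Ea = R * ln(k2/k1) / (1/T1 - 1/T2)
ln(k2/k1) = ln(5.817/0.982) = 1.7789486
1/T1 - 1/T2 = 1/352 - 1/402 = 0.000353346902
Ea = 8.314 * 1.7789486 / 0.000353346902
Ea = 41857 J/mol


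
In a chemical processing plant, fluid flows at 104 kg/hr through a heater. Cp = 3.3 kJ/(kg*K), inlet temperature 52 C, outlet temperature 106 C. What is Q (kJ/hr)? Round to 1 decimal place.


Q = m_dot * Cp * (T2 - T1)
Q = 104 * 3.3 * (106 - 52)
Q = 104 * 3.3 * 54
Q = 18532.8 kJ/hr


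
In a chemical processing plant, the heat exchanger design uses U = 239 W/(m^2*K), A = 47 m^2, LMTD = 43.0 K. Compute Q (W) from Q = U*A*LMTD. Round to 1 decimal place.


Q = U * A * LMTD
Q = 239 * 47 * 43.0
Q = 483019.0 W


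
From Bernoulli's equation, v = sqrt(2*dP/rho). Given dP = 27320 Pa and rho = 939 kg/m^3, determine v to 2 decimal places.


v = sqrt(2*dP/rho)
v = sqrt(2*27320/939)
v = sqrt(58.189563)
v = 7.63 m/s


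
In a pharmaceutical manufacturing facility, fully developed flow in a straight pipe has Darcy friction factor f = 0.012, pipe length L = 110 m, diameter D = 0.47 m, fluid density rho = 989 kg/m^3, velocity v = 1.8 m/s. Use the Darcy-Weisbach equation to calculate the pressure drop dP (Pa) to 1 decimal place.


dP = f * (L/D) * (rho*v^2/2)
dP = 0.012 * (110/0.47) * (989*1.8^2/2)
L/D = 234.04255319
rho*v^2/2 = 989*3.24/2 = 1602.18
dP = 0.012 * 234.04255319 * 1602.18
dP = 4499.7 Pa


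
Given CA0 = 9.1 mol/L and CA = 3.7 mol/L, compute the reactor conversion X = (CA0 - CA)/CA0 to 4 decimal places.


X = (CA0 - CA) / CA0
X = (9.1 - 3.7) / 9.1
X = 5.4 / 9.1
X = 0.5934


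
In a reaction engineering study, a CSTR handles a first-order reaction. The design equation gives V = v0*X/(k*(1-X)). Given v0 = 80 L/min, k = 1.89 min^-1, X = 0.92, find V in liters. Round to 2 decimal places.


V = v0 * X / (k * (1 - X))
V = 80 * 0.92 / (1.89 * (1 - 0.92))
V = 73.6 / (1.89 * 0.08)
V = 73.6 / 0.1512
V = 486.77 L


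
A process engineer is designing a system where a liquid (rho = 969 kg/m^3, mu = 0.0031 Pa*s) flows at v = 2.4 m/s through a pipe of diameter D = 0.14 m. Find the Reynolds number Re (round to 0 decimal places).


Re = rho * v * D / mu
Re = 969 * 2.4 * 0.14 / 0.0031
Re = 325.584 / 0.0031
Re = 105027


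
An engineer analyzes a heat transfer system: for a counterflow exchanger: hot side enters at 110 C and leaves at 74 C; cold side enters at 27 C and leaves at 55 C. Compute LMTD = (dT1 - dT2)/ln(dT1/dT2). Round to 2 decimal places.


dT1 = Th_in - Tc_out = 110 - 55 = 55
dT2 = Th_out - Tc_in = 74 - 27 = 47
LMTD = (dT1 - dT2) / ln(dT1/dT2)
LMTD = (55 - 47) / ln(55/47)
LMTD = 50.90 K


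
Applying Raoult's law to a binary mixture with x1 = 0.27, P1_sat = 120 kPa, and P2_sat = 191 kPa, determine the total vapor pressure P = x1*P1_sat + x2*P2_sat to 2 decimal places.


P = x1*P1_sat + x2*P2_sat
x2 = 1 - x1 = 1 - 0.27 = 0.73
P = 0.27*120 + 0.73*191
P = 32.4 + 139.43
P = 171.83 kPa


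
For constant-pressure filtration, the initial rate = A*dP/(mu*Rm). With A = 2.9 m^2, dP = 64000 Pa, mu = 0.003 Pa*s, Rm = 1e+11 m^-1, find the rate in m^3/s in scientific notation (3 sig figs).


rate = A * dP / (mu * Rm)
rate = 2.9 * 64000 / (0.003 * 1e+11)
rate = 185600.0 / 3.000e+08
rate = 6.19e-04 m^3/s


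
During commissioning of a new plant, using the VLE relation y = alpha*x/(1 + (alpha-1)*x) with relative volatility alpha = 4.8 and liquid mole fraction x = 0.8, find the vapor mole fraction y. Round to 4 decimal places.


y = alpha*x / (1 + (alpha-1)*x)
y = 4.8*0.8 / (1 + (4.8-1)*0.8)
y = 3.84 / (1 + 3.04)
y = 3.84 / 4.04
y = 0.9505


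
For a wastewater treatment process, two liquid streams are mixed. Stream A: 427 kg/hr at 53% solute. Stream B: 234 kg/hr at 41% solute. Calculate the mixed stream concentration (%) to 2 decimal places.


Mass balance on solute: F1*x1 + F2*x2 = F3*x3
F3 = F1 + F2 = 427 + 234 = 661 kg/hr
x3 = (F1*x1 + F2*x2)/F3
x3 = (427*0.53 + 234*0.41) / 661
x3 = 48.75%


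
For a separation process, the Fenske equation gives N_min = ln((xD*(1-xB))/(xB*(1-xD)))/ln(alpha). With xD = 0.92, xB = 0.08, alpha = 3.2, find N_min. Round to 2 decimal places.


N_min = ln((xD*(1-xB))/(xB*(1-xD))) / ln(alpha)
Numerator inside ln: 0.8464 / 0.0064 = 132.25
ln(132.25) = 4.884694
ln(alpha) = ln(3.2) = 1.163151
N_min = 4.884694 / 1.163151 = 4.20


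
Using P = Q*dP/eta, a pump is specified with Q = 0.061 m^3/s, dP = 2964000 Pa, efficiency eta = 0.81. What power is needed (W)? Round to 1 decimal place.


P = Q * dP / eta
P = 0.061 * 2964000 / 0.81
P = 180804.0 / 0.81
P = 223214.8 W


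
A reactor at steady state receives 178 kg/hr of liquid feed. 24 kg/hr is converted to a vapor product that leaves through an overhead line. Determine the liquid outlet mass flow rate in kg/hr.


Steady-state mass balance on the main outlet: F_out = F_in - F_removed
F_out = 178 - 24
F_out = 154 kg/hr


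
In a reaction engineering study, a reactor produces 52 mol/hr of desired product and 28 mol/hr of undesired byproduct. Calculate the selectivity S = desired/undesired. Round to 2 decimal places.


S = desired product rate / undesired product rate
S = 52 / 28
S = 1.86


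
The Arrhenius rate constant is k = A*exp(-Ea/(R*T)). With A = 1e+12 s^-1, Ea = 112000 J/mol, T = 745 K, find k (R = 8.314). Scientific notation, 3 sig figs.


k = A * exp(-Ea/(R*T))
k = 1e+12 * exp(-112000 / (8.314 * 745))
k = 1e+12 * exp(-18.082219)
k = 1.40e+04


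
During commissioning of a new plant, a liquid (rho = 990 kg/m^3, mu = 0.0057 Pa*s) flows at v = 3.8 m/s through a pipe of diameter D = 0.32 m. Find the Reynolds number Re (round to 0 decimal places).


Re = rho * v * D / mu
Re = 990 * 3.8 * 0.32 / 0.0057
Re = 1203.84 / 0.0057
Re = 211200


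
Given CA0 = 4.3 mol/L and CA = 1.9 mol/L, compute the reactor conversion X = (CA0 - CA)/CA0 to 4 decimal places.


X = (CA0 - CA) / CA0
X = (4.3 - 1.9) / 4.3
X = 2.4 / 4.3
X = 0.5581


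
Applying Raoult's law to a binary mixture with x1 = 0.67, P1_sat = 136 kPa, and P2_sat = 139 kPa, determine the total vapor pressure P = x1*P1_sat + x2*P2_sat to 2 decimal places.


P = x1*P1_sat + x2*P2_sat
x2 = 1 - x1 = 1 - 0.67 = 0.33
P = 0.67*136 + 0.33*139
P = 91.12 + 45.87
P = 136.99 kPa


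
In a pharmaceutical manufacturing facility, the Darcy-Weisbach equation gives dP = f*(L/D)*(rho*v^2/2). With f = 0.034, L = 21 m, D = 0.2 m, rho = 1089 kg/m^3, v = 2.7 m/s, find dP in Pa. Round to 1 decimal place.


dP = f * (L/D) * (rho*v^2/2)
dP = 0.034 * (21/0.2) * (1089*2.7^2/2)
L/D = 105.0
rho*v^2/2 = 1089*7.29/2 = 3969.405
dP = 0.034 * 105.0 * 3969.405
dP = 14170.8 Pa


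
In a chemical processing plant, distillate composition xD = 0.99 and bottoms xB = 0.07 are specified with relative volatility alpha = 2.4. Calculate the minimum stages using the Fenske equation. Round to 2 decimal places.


N_min = ln((xD*(1-xB))/(xB*(1-xD))) / ln(alpha)
Numerator inside ln: 0.9207 / 0.0007 = 1315.285714
ln(1315.285714) = 7.181809
ln(alpha) = ln(2.4) = 0.875469
N_min = 7.181809 / 0.875469 = 8.20


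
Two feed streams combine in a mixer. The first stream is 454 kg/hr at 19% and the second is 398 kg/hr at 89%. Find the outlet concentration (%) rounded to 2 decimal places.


Mass balance on solute: F1*x1 + F2*x2 = F3*x3
F3 = F1 + F2 = 454 + 398 = 852 kg/hr
x3 = (F1*x1 + F2*x2)/F3
x3 = (454*0.19 + 398*0.89) / 852
x3 = 51.70%


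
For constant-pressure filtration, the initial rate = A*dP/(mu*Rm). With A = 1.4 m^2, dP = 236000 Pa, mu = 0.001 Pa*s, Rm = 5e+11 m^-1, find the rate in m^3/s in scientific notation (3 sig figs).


rate = A * dP / (mu * Rm)
rate = 1.4 * 236000 / (0.001 * 5e+11)
rate = 330400.0 / 5.000e+08
rate = 6.61e-04 m^3/s


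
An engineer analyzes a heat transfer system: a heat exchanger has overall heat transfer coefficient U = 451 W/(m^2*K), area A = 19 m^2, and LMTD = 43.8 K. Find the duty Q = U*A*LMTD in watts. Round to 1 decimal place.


Q = U * A * LMTD
Q = 451 * 19 * 43.8
Q = 375322.2 W


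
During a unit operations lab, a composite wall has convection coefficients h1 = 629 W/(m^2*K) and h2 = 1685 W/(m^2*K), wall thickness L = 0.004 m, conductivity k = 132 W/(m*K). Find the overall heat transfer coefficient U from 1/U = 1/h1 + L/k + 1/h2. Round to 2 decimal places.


1/U = 1/h1 + L/k + 1/h2
1/U = 1/629 + 0.004/132 + 1/1685
1/U = 0.0015898251 + 3.0303e-05 + 0.0005934718
1/U = 0.0022135999
U = 451.75 W/(m^2*K)


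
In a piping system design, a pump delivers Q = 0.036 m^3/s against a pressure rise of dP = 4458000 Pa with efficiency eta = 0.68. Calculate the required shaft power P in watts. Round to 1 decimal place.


P = Q * dP / eta
P = 0.036 * 4458000 / 0.68
P = 160488.0 / 0.68
P = 236011.8 W


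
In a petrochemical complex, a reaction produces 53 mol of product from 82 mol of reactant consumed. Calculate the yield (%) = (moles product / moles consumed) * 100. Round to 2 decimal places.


Yield = (moles product / moles consumed) * 100%
Yield = (53 / 82) * 100
Yield = 0.6463 * 100
Yield = 64.63%


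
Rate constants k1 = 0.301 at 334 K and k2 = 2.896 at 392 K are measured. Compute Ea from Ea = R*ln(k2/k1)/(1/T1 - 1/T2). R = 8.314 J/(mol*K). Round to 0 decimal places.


Ea = R * ln(k2/k1) / (1/T1 - 1/T2)
ln(k2/k1) = ln(2.896/0.301) = 2.2639755
1/T1 - 1/T2 = 1/334 - 1/392 = 0.000442991568
Ea = 8.314 * 2.2639755 / 0.000442991568
Ea = 42490 J/mol


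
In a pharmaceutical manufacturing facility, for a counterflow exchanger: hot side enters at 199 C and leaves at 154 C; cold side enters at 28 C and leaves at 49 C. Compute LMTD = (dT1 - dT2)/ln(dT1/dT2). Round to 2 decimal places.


dT1 = Th_in - Tc_out = 199 - 49 = 150
dT2 = Th_out - Tc_in = 154 - 28 = 126
LMTD = (dT1 - dT2) / ln(dT1/dT2)
LMTD = (150 - 126) / ln(150/126)
LMTD = 137.65 K


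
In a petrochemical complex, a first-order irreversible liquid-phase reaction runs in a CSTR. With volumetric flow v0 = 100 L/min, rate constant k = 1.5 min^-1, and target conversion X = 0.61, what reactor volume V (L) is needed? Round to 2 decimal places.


V = v0 * X / (k * (1 - X))
V = 100 * 0.61 / (1.5 * (1 - 0.61))
V = 61.0 / (1.5 * 0.39)
V = 61.0 / 0.585
V = 104.27 L


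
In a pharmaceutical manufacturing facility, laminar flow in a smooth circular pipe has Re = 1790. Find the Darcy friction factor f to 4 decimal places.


f = 64 / Re
f = 64 / 1790
f = 0.0358


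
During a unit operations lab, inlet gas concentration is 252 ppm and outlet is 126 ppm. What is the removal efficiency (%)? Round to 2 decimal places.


Efficiency = (G_in - G_out) / G_in * 100%
Efficiency = (252 - 126) / 252 * 100
Efficiency = 126 / 252 * 100
Efficiency = 50.00%


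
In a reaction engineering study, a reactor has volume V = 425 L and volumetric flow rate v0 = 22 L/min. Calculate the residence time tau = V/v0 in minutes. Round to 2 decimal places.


tau = V / v0
tau = 425 / 22
tau = 19.32 min


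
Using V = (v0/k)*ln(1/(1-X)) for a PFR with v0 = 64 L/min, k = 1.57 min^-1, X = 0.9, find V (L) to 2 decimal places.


V = (v0/k) * ln(1/(1-X))
V = (64/1.57) * ln(1/(1-0.9))
V = 40.764331 * ln(10.0)
V = 40.764331 * 2.302585
V = 93.86 L


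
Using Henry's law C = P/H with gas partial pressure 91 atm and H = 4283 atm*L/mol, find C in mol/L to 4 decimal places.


C = P / H
C = 91 / 4283
C = 0.0212 mol/L


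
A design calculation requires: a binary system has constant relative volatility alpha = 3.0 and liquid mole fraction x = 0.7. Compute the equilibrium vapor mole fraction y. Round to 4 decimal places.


y = alpha*x / (1 + (alpha-1)*x)
y = 3.0*0.7 / (1 + (3.0-1)*0.7)
y = 2.1 / (1 + 1.4)
y = 2.1 / 2.4
y = 0.8750


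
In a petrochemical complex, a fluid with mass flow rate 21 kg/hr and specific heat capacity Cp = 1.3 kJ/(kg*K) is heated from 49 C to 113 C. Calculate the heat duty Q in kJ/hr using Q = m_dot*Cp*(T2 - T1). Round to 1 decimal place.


Q = m_dot * Cp * (T2 - T1)
Q = 21 * 1.3 * (113 - 49)
Q = 21 * 1.3 * 64
Q = 1747.2 kJ/hr


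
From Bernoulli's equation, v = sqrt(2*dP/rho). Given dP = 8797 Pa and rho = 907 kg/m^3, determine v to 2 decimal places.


v = sqrt(2*dP/rho)
v = sqrt(2*8797/907)
v = sqrt(19.398015)
v = 4.40 m/s


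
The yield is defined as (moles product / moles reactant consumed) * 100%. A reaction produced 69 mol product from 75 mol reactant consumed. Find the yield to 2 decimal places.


Yield = (moles product / moles consumed) * 100%
Yield = (69 / 75) * 100
Yield = 0.92 * 100
Yield = 92.00%


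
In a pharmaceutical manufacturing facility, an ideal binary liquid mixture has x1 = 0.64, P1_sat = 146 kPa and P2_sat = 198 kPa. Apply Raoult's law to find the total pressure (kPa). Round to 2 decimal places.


P = x1*P1_sat + x2*P2_sat
x2 = 1 - x1 = 1 - 0.64 = 0.36
P = 0.64*146 + 0.36*198
P = 93.44 + 71.28
P = 164.72 kPa


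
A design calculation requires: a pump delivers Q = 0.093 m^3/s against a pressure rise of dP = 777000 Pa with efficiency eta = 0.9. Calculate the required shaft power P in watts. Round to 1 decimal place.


P = Q * dP / eta
P = 0.093 * 777000 / 0.9
P = 72261.0 / 0.9
P = 80290.0 W


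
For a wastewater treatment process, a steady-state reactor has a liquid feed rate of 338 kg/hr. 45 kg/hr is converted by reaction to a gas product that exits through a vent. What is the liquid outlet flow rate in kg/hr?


Steady-state mass balance on the main outlet: F_out = F_in - F_removed
F_out = 338 - 45
F_out = 293 kg/hr


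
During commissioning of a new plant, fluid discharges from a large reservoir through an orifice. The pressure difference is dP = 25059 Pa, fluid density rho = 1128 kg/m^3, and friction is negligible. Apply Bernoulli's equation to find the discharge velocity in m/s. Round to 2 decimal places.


v = sqrt(2*dP/rho)
v = sqrt(2*25059/1128)
v = sqrt(44.430851)
v = 6.67 m/s


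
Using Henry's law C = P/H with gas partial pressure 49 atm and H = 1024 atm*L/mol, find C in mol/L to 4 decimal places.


C = P / H
C = 49 / 1024
C = 0.0479 mol/L


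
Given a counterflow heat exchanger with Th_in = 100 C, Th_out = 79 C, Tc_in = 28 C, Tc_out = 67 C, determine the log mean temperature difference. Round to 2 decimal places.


dT1 = Th_in - Tc_out = 100 - 67 = 33
dT2 = Th_out - Tc_in = 79 - 28 = 51
LMTD = (dT1 - dT2) / ln(dT1/dT2)
LMTD = (33 - 51) / ln(33/51)
LMTD = 41.35 K


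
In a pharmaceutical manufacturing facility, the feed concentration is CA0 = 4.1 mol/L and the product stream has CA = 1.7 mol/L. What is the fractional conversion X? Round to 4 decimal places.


X = (CA0 - CA) / CA0
X = (4.1 - 1.7) / 4.1
X = 2.4 / 4.1
X = 0.5854


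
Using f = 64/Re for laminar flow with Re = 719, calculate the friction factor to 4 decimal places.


f = 64 / Re
f = 64 / 719
f = 0.0890


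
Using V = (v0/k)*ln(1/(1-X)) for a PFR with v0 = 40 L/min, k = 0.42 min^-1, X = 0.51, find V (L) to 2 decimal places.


V = (v0/k) * ln(1/(1-X))
V = (40/0.42) * ln(1/(1-0.51))
V = 95.238095 * ln(2.040816)
V = 95.238095 * 0.71335
V = 67.94 L


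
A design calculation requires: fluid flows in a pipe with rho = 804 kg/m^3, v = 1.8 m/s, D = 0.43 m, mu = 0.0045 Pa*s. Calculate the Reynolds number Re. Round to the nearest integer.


Re = rho * v * D / mu
Re = 804 * 1.8 * 0.43 / 0.0045
Re = 622.296 / 0.0045
Re = 138288


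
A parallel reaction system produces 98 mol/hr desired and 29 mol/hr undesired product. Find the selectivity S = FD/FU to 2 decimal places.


S = desired product rate / undesired product rate
S = 98 / 29
S = 3.38


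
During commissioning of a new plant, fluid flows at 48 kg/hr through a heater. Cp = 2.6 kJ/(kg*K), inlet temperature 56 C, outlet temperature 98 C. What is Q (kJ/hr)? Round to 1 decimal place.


Q = m_dot * Cp * (T2 - T1)
Q = 48 * 2.6 * (98 - 56)
Q = 48 * 2.6 * 42
Q = 5241.6 kJ/hr


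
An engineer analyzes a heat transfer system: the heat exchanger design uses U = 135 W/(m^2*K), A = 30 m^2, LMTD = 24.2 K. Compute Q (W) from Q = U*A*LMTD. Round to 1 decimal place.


Q = U * A * LMTD
Q = 135 * 30 * 24.2
Q = 98010.0 W


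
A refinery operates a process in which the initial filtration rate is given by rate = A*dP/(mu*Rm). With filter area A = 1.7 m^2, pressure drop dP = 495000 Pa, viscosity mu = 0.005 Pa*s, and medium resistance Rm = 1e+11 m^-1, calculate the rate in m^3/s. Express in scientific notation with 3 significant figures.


rate = A * dP / (mu * Rm)
rate = 1.7 * 495000 / (0.005 * 1e+11)
rate = 841500.0 / 5.000e+08
rate = 1.68e-03 m^3/s


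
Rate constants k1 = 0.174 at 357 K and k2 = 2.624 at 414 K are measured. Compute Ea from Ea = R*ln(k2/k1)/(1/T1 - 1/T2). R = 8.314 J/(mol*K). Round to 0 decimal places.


Ea = R * ln(k2/k1) / (1/T1 - 1/T2)
ln(k2/k1) = ln(2.624/0.174) = 2.7133999
1/T1 - 1/T2 = 1/357 - 1/414 = 0.000385661511
Ea = 8.314 * 2.7133999 / 0.000385661511
Ea = 58495 J/mol


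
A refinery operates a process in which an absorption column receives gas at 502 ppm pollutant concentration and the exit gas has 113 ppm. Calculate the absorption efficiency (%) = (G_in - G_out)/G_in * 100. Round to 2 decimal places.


Efficiency = (G_in - G_out) / G_in * 100%
Efficiency = (502 - 113) / 502 * 100
Efficiency = 389 / 502 * 100
Efficiency = 77.49%


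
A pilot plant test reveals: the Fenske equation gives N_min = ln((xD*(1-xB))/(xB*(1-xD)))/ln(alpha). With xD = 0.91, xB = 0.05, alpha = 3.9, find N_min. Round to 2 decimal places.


N_min = ln((xD*(1-xB))/(xB*(1-xD))) / ln(alpha)
Numerator inside ln: 0.8645 / 0.0045 = 192.111111
ln(192.111111) = 5.258074
ln(alpha) = ln(3.9) = 1.360977
N_min = 5.258074 / 1.360977 = 3.86


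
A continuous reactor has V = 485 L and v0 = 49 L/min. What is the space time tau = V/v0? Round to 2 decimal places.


tau = V / v0
tau = 485 / 49
tau = 9.90 min


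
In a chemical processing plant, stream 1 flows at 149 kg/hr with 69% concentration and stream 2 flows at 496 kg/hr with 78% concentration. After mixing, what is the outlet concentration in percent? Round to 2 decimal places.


Mass balance on solute: F1*x1 + F2*x2 = F3*x3
F3 = F1 + F2 = 149 + 496 = 645 kg/hr
x3 = (F1*x1 + F2*x2)/F3
x3 = (149*0.69 + 496*0.78) / 645
x3 = 75.92%


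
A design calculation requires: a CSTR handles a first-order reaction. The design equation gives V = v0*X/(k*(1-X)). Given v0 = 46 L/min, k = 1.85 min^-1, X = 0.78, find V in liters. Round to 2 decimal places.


V = v0 * X / (k * (1 - X))
V = 46 * 0.78 / (1.85 * (1 - 0.78))
V = 35.88 / (1.85 * 0.22)
V = 35.88 / 0.407
V = 88.16 L


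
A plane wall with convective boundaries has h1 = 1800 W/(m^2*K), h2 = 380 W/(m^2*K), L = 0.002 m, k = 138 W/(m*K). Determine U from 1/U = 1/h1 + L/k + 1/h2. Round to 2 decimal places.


1/U = 1/h1 + L/k + 1/h2
1/U = 1/1800 + 0.002/138 + 1/380
1/U = 0.0005555556 + 1.44928e-05 + 0.0026315789
1/U = 0.0032016273
U = 312.34 W/(m^2*K)


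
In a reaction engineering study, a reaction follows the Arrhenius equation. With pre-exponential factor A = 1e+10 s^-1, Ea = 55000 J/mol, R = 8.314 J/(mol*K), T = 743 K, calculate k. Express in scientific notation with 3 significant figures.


k = A * exp(-Ea/(R*T))
k = 1e+10 * exp(-55000 / (8.314 * 743))
k = 1e+10 * exp(-8.903563)
k = 1.36e+06


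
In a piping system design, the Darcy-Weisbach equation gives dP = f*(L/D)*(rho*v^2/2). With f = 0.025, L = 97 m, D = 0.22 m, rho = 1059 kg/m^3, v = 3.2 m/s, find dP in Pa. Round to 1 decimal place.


dP = f * (L/D) * (rho*v^2/2)
dP = 0.025 * (97/0.22) * (1059*3.2^2/2)
L/D = 440.90909091
rho*v^2/2 = 1059*10.24/2 = 5422.08
dP = 0.025 * 440.90909091 * 5422.08
dP = 59766.1 Pa


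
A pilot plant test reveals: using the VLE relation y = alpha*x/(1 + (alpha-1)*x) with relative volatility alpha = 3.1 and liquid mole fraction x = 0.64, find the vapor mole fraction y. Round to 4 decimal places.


y = alpha*x / (1 + (alpha-1)*x)
y = 3.1*0.64 / (1 + (3.1-1)*0.64)
y = 1.984 / (1 + 1.344)
y = 1.984 / 2.344
y = 0.8464


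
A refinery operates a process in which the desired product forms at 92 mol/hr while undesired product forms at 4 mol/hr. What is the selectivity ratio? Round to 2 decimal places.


S = desired product rate / undesired product rate
S = 92 / 4
S = 23.00


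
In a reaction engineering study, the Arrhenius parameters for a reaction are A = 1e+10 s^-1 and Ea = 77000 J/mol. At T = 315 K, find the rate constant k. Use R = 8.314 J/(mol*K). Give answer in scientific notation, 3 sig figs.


k = A * exp(-Ea/(R*T))
k = 1e+10 * exp(-77000 / (8.314 * 315))
k = 1e+10 * exp(-29.401545)
k = 1.70e-03


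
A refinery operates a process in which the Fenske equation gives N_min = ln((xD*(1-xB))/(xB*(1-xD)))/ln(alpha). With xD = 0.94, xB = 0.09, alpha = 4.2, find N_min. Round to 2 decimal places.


N_min = ln((xD*(1-xB))/(xB*(1-xD))) / ln(alpha)
Numerator inside ln: 0.8554 / 0.0054 = 158.407407
ln(158.407407) = 5.06517
ln(alpha) = ln(4.2) = 1.435085
N_min = 5.06517 / 1.435085 = 3.53


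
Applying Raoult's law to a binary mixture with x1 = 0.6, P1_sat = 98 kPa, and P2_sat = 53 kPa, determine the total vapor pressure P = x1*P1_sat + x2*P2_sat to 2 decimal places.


P = x1*P1_sat + x2*P2_sat
x2 = 1 - x1 = 1 - 0.6 = 0.4
P = 0.6*98 + 0.4*53
P = 58.8 + 21.2
P = 80.00 kPa


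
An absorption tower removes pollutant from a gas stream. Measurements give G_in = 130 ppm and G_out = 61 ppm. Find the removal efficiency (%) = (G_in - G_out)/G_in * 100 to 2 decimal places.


Efficiency = (G_in - G_out) / G_in * 100%
Efficiency = (130 - 61) / 130 * 100
Efficiency = 69 / 130 * 100
Efficiency = 53.08%


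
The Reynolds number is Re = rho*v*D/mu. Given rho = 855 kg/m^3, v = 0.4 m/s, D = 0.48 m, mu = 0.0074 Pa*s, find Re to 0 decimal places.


Re = rho * v * D / mu
Re = 855 * 0.4 * 0.48 / 0.0074
Re = 164.16 / 0.0074
Re = 22184


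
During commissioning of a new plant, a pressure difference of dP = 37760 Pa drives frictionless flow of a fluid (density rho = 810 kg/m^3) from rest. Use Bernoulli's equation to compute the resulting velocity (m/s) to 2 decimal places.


v = sqrt(2*dP/rho)
v = sqrt(2*37760/810)
v = sqrt(93.234568)
v = 9.66 m/s


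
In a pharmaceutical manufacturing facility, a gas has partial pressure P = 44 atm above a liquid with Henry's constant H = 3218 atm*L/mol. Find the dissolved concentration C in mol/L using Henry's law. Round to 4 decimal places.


C = P / H
C = 44 / 3218
C = 0.0137 mol/L


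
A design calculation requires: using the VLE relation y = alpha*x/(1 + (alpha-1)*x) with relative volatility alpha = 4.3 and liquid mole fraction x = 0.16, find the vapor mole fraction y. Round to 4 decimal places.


y = alpha*x / (1 + (alpha-1)*x)
y = 4.3*0.16 / (1 + (4.3-1)*0.16)
y = 0.688 / (1 + 0.528)
y = 0.688 / 1.528
y = 0.4503


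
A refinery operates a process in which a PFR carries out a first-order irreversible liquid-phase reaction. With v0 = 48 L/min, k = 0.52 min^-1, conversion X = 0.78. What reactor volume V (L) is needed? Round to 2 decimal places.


V = (v0/k) * ln(1/(1-X))
V = (48/0.52) * ln(1/(1-0.78))
V = 92.307692 * ln(4.545455)
V = 92.307692 * 1.514128
V = 139.77 L


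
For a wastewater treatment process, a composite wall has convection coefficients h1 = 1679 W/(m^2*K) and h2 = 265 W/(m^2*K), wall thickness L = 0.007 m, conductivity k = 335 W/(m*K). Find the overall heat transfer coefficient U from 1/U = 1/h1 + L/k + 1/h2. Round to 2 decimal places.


1/U = 1/h1 + L/k + 1/h2
1/U = 1/1679 + 0.007/335 + 1/265
1/U = 0.0005955926 + 2.08955e-05 + 0.0037735849
1/U = 0.004390073
U = 227.79 W/(m^2*K)


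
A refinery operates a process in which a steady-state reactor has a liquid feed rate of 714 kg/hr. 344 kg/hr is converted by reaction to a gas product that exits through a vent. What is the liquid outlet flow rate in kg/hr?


Steady-state mass balance on the main outlet: F_out = F_in - F_removed
F_out = 714 - 344
F_out = 370 kg/hr


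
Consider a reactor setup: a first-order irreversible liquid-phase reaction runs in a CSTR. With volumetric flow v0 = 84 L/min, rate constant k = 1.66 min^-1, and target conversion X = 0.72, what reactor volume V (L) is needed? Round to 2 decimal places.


V = v0 * X / (k * (1 - X))
V = 84 * 0.72 / (1.66 * (1 - 0.72))
V = 60.48 / (1.66 * 0.28)
V = 60.48 / 0.4648
V = 130.12 L


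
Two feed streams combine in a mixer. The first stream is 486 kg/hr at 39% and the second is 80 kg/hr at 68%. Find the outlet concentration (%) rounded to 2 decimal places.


Mass balance on solute: F1*x1 + F2*x2 = F3*x3
F3 = F1 + F2 = 486 + 80 = 566 kg/hr
x3 = (F1*x1 + F2*x2)/F3
x3 = (486*0.39 + 80*0.68) / 566
x3 = 43.10%
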